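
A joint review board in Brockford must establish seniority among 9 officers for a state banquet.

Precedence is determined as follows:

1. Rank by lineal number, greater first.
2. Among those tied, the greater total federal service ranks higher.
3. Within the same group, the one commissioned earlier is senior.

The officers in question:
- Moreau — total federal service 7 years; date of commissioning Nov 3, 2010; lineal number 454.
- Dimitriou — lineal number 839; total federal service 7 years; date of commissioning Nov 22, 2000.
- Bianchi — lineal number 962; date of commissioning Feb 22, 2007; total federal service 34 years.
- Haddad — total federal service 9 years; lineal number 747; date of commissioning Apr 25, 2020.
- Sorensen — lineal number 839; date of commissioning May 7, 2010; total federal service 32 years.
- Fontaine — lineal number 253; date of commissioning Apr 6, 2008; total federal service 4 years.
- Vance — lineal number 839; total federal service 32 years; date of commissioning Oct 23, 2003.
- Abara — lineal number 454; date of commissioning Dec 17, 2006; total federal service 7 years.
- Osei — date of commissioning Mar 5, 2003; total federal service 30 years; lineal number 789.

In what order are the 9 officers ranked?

By lineal number (higher first): Bianchi (962); then Vance, Sorensen and Dimitriou (each 839); then Osei (789); then Haddad (747); then Abara and Moreau (both 454); then Fontaine (253).
Among Vance, Sorensen and Dimitriou, by total federal service (higher first): Vance and Sorensen (32 years) before Dimitriou (7 years).
Among Vance and Sorensen, by date of commissioning (earlier first): Vance (Oct 23, 2003) before Sorensen (May 7, 2010).
Abara and Moreau both have total federal service 7 years, so the next rule applies.
Among Abara and Moreau, by date of commissioning (earlier first): Abara (Dec 17, 2006) before Moreau (Nov 3, 2010).
Full order: Bianchi, Vance, Sorensen, Dimitriou, Osei, Haddad, Abara, Moreau, Fontaine.

Bianchi, Vance, Sorensen, Dimitriou, Osei, Haddad, Abara, Moreau, Fontaine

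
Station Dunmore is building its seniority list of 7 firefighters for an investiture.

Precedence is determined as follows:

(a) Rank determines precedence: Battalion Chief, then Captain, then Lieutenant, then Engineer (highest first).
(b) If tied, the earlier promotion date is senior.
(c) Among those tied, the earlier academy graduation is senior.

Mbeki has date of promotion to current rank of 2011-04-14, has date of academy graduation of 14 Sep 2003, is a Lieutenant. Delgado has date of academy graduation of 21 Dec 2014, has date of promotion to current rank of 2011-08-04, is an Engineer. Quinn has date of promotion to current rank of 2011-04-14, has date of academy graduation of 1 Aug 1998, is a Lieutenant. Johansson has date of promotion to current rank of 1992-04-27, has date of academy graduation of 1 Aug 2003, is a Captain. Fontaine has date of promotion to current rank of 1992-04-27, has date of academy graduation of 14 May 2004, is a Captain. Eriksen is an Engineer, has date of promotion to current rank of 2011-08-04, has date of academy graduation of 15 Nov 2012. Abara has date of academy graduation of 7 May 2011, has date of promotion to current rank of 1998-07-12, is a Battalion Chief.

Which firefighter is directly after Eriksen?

By rank: Abara (Battalion Chief); then Johansson and Fontaine (Captain); then Quinn and Mbeki (Lieutenant); then Eriksen and Delgado (Engineer).
Johansson and Fontaine both have date of promotion to current rank 1992-04-27, so the next rule applies.
Among Johansson and Fontaine, by date of academy graduation (earlier first): Johansson (1 Aug 2003) before Fontaine (14 May 2004).
Quinn and Mbeki both have date of promotion to current rank 2011-04-14, so the next rule applies.
Among Quinn and Mbeki, by date of academy graduation (earlier first): Quinn (1 Aug 1998) before Mbeki (14 Sep 2003).
Eriksen and Delgado both have date of promotion to current rank 2011-08-04, so the next rule applies.
Among Eriksen and Delgado, by date of academy graduation (earlier first): Eriksen (15 Nov 2012) before Delgado (21 Dec 2014).
Order: Abara, Johansson, Fontaine, Quinn, Mbeki, Eriksen, Delgado.

Delgado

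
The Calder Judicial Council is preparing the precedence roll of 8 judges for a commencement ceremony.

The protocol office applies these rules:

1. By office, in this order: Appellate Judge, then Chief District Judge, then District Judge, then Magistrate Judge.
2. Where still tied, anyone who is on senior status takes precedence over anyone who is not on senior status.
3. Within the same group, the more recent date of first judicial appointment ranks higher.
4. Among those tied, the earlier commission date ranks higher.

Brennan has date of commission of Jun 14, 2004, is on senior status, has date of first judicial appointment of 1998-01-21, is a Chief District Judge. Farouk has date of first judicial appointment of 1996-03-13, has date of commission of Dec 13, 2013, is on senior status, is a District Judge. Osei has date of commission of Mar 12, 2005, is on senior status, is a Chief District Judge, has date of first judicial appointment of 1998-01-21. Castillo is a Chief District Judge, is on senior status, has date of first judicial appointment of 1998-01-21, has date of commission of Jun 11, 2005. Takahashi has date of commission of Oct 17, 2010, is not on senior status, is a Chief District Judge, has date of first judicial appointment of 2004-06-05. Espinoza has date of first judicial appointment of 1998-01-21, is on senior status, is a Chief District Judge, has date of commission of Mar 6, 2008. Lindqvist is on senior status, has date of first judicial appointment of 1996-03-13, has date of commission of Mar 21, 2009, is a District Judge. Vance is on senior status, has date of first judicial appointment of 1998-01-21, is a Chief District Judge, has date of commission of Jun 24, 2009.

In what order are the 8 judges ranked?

By office: Brennan, Osei, Castillo, Espinoza, Vance and Takahashi (Chief District Judge); then Lindqvist and Farouk (District Judge).
Among Brennan, Osei, Castillo, Espinoza, Vance and Takahashi, on senior status before not on senior status: Brennan, Osei, Castillo, Espinoza and Vance (on senior status) before Takahashi (not on senior status).
Brennan, Osei, Castillo, Espinoza and Vance all have date of first judicial appointment 1998-01-21, so the next rule applies.
Among Brennan, Osei, Castillo, Espinoza and Vance, by date of commission (earlier first): Brennan (Jun 14, 2004) before Osei (Mar 12, 2005) before Castillo (Jun 11, 2005) before Espinoza (Mar 6, 2008) before Vance (Jun 24, 2009).
Lindqvist and Farouk are each on senior status, so the next rule applies.
Lindqvist and Farouk both have date of first judicial appointment 1996-03-13, so the next rule applies.
Among Lindqvist and Farouk, by date of commission (earlier first): Lindqvist (Mar 21, 2009) before Farouk (Dec 13, 2013).
Full order: Brennan, Osei, Castillo, Espinoza, Vance, Takahashi, Lindqvist, Farouk.

Brennan, Osei, Castillo, Espinoza, Vance, Takahashi, Lindqvist, Farouk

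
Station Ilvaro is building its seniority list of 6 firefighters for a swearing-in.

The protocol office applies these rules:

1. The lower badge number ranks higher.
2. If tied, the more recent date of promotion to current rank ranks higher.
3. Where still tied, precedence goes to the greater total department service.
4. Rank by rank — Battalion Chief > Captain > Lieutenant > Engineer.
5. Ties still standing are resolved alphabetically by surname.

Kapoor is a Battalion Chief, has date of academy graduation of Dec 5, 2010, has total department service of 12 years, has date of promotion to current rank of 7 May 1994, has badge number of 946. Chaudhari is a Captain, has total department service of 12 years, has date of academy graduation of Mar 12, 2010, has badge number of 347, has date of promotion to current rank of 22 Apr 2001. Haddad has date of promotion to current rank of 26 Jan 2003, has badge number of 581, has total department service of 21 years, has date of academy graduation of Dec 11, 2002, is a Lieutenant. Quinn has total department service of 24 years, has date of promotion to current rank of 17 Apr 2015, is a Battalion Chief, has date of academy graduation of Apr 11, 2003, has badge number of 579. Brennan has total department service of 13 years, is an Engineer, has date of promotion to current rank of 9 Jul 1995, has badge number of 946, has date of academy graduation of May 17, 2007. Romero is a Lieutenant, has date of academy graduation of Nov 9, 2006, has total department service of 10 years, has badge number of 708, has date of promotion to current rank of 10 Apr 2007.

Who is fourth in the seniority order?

Romero

By badge number (lower first): Chaudhari (347); then Quinn (579); then Haddad (581); then Romero (708); then Brennan and Kapoor (both 946).
Among Brennan and Kapoor, by date of promotion to current rank (later first): Brennan (9 Jul 1995) before Kapoor (7 May 1994).
Order: Chaudhari, Quinn, Haddad, Romero, Brennan, Kapoor.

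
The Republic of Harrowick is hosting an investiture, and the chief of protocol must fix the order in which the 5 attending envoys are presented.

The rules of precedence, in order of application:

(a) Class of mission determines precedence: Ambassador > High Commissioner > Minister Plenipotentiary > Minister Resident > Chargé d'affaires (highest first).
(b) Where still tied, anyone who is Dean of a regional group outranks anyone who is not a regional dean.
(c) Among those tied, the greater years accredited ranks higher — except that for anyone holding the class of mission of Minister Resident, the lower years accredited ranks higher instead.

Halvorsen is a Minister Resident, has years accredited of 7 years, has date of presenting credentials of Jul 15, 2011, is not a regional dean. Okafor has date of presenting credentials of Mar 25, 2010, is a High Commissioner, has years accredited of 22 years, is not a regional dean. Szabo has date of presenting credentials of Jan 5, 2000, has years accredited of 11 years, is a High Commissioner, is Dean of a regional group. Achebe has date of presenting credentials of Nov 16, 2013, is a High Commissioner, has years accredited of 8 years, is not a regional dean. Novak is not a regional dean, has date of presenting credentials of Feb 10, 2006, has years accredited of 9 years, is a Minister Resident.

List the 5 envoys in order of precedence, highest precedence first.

Szabo, Okafor, Achebe, Halvorsen, Novak

By class of mission: Szabo, Okafor and Achebe (High Commissioner); then Halvorsen and Novak (Minister Resident).
Among Szabo, Okafor and Achebe, Dean of a regional group before not a regional dean: Szabo (Dean of a regional group) before Okafor and Achebe (not a regional dean).
Among Okafor and Achebe, by years accredited (higher first): Okafor (22 years) before Achebe (8 years).
Halvorsen and Novak are each not a regional dean, so the next rule applies.
Among Halvorsen and Novak, by years accredited (lower first) (reversed rule for this group): Halvorsen (7 years) before Novak (9 years).
Full order: Szabo, Okafor, Achebe, Halvorsen, Novak.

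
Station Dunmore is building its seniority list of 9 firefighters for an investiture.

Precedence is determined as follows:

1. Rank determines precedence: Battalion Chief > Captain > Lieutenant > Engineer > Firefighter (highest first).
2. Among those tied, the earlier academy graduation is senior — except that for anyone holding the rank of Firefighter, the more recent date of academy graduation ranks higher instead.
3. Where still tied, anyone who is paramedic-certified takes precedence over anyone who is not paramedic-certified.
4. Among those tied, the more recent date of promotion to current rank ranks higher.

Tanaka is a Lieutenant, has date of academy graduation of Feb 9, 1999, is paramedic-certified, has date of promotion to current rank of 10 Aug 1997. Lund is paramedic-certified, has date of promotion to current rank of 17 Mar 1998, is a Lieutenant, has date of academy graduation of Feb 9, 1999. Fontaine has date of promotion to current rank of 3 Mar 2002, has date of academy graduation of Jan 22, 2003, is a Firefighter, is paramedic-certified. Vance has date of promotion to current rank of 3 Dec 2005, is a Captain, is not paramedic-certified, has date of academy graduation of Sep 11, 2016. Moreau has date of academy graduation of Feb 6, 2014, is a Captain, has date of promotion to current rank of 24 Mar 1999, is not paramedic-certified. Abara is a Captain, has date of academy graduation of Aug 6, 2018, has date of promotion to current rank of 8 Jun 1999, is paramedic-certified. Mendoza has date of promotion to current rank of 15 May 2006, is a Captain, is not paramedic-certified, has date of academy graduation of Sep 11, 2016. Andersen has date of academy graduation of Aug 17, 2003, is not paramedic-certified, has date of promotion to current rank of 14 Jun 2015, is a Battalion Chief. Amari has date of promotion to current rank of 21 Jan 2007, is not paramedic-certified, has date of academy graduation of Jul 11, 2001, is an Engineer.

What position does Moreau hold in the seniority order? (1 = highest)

By rank: Andersen (Battalion Chief); then Moreau, Mendoza, Vance and Abara (Captain); then Lund and Tanaka (Lieutenant); then Amari (Engineer); then Fontaine (Firefighter).
Among Moreau, Mendoza, Vance and Abara, by date of academy graduation (earlier first): Moreau (Feb 6, 2014) before Mendoza and Vance (Sep 11, 2016) before Abara (Aug 6, 2018).
Mendoza and Vance are each not paramedic-certified, so the next rule applies.
Among Mendoza and Vance, by date of promotion to current rank (later first): Mendoza (15 May 2006) before Vance (3 Dec 2005).
Lund and Tanaka both have date of academy graduation Feb 9, 1999, so the next rule applies.
Lund and Tanaka are each paramedic-certified, so the next rule applies.
Among Lund and Tanaka, by date of promotion to current rank (later first): Lund (17 Mar 1998) before Tanaka (10 Aug 1997).
Order: Andersen, Moreau, Mendoza, Vance, Abara, Lund, Tanaka, Amari, Fontaine. So position 2.

2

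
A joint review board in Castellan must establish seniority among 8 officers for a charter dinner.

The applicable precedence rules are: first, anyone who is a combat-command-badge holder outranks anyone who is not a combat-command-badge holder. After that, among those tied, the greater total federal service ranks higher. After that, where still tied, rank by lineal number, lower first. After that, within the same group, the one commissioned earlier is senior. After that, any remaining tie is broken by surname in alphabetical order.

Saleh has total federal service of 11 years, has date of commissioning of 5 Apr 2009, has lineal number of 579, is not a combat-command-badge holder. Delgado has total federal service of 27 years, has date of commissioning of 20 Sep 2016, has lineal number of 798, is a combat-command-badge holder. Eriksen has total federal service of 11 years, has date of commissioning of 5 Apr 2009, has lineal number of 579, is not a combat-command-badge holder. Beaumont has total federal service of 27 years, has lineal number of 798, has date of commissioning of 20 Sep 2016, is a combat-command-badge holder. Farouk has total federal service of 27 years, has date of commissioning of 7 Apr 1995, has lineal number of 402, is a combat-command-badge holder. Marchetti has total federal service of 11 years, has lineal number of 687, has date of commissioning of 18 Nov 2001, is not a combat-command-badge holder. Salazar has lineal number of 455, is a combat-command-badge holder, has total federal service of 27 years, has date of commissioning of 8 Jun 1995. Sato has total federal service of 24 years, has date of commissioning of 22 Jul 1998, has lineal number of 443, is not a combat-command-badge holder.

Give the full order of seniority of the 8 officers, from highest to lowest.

By the first rule: Farouk, Salazar, Beaumont and Delgado (each a combat-command-badge holder); then Sato, Eriksen, Saleh and Marchetti (each not a combat-command-badge holder).
Farouk, Salazar, Beaumont and Delgado all have total federal service 27 years, so the next rule applies.
Among Farouk, Salazar, Beaumont and Delgado, by lineal number (lower first): Farouk (402) before Salazar (455) before Beaumont and Delgado (798).
Beaumont and Delgado both have date of commissioning 20 Sep 2016, so the next rule applies.
Among Beaumont and Delgado, alphabetically by surname: Beaumont before Delgado.
Among Sato, Eriksen, Saleh and Marchetti, by total federal service (higher first): Sato (24 years) before Eriksen, Saleh and Marchetti (11 years).
Among Eriksen, Saleh and Marchetti, by lineal number (lower first): Eriksen and Saleh (579) before Marchetti (687).
Eriksen and Saleh both have date of commissioning 5 Apr 2009, so the next rule applies.
Among Eriksen and Saleh, alphabetically by surname: Eriksen before Saleh.
Full order: Farouk, Salazar, Beaumont, Delgado, Sato, Eriksen, Saleh, Marchetti.

Farouk, Salazar, Beaumont, Delgado, Sato, Eriksen, Saleh, Marchetti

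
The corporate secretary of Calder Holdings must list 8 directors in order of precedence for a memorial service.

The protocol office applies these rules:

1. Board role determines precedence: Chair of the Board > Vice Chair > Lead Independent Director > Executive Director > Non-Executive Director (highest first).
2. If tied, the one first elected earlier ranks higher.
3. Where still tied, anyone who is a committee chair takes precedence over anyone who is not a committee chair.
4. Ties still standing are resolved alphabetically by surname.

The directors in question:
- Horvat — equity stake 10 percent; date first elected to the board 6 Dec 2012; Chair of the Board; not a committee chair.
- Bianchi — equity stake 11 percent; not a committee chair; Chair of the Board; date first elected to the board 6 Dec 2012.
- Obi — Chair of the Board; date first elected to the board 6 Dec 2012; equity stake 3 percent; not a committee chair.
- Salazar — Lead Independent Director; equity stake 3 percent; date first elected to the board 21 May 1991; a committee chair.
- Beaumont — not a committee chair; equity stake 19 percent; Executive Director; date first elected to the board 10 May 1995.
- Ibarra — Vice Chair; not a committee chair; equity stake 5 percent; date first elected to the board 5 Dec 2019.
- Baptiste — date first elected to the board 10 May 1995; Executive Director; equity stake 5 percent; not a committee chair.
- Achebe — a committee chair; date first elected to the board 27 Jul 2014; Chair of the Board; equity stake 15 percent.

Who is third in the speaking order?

By board role: Bianchi, Horvat, Obi and Achebe (Chair of the Board); then Ibarra (Vice Chair); then Salazar (Lead Independent Director); then Baptiste and Beaumont (Executive Director).
Among Bianchi, Horvat, Obi and Achebe, by date first elected to the board (earlier first): Bianchi, Horvat and Obi (6 Dec 2012) before Achebe (27 Jul 2014).
Bianchi, Horvat and Obi are each not a committee chair, so the next rule applies.
Among Bianchi, Horvat and Obi, alphabetically by surname: Bianchi before Horvat before Obi.
Baptiste and Beaumont both have date first elected to the board 10 May 1995, so the next rule applies.
Baptiste and Beaumont are each not a committee chair, so the next rule applies.
Among Baptiste and Beaumont, alphabetically by surname: Baptiste before Beaumont.
Order: Bianchi, Horvat, Obi, Achebe, Ibarra, Salazar, Baptiste, Beaumont.

Obi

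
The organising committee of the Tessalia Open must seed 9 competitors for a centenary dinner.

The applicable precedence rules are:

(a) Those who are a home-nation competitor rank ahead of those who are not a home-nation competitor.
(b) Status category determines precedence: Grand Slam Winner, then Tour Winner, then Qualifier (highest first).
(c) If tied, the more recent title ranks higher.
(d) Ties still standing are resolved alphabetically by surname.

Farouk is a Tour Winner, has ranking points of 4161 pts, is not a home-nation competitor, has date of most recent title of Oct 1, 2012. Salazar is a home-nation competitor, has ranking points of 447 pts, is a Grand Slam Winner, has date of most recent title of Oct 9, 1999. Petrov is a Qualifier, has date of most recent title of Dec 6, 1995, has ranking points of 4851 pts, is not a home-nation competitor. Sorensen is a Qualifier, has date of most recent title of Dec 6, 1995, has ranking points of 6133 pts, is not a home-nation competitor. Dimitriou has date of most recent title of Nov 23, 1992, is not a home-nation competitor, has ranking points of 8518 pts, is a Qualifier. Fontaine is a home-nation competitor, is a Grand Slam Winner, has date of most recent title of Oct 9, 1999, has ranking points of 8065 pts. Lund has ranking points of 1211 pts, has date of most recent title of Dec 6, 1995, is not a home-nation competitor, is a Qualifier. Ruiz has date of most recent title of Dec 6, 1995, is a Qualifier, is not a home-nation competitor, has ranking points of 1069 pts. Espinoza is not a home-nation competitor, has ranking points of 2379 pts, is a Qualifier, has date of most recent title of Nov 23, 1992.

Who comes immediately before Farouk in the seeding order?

By the first rule: Fontaine and Salazar (both a home-nation competitor); then Farouk, Lund, Petrov, Ruiz, Sorensen, Dimitriou and Espinoza (each not a home-nation competitor).
Fontaine and Salazar are each Grand Slam Winner, so the next rule applies.
Fontaine and Salazar both have date of most recent title Oct 9, 1999, so the next rule applies.
Among Fontaine and Salazar, alphabetically by surname: Fontaine before Salazar.
Among Farouk, Lund, Petrov, Ruiz, Sorensen, Dimitriou and Espinoza, by status category: Farouk (Tour Winner) before Lund, Petrov, Ruiz, Sorensen, Dimitriou and Espinoza (Qualifier).
Among Lund, Petrov, Ruiz, Sorensen, Dimitriou and Espinoza, by date of most recent title (later first): Lund, Petrov, Ruiz and Sorensen (Dec 6, 1995) before Dimitriou and Espinoza (Nov 23, 1992).
Among Lund, Petrov, Ruiz and Sorensen, alphabetically by surname: Lund before Petrov before Ruiz before Sorensen.
Among Dimitriou and Espinoza, alphabetically by surname: Dimitriou before Espinoza.
Order: Fontaine, Salazar, Farouk, Lund, Petrov, Ruiz, Sorensen, Dimitriou, Espinoza.

Salazar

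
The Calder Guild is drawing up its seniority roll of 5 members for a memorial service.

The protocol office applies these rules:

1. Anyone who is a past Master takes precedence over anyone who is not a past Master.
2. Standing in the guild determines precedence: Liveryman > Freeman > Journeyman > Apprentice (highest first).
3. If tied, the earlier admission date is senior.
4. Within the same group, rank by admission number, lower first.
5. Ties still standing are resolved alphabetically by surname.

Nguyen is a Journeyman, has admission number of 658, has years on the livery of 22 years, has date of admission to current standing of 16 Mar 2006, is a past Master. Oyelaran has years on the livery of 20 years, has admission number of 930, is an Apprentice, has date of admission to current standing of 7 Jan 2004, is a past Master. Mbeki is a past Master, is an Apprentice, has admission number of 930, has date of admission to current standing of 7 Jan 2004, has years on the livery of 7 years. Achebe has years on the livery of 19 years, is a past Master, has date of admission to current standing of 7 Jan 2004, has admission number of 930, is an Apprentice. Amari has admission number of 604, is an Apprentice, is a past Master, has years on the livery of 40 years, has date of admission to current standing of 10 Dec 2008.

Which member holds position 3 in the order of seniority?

Mbeki

By the first rule: Nguyen, Achebe, Mbeki, Oyelaran and Amari (each a past Master).
Among Nguyen, Achebe, Mbeki, Oyelaran and Amari, by standing in the guild: Nguyen (Journeyman) before Achebe, Mbeki, Oyelaran and Amari (Apprentice).
Among Achebe, Mbeki, Oyelaran and Amari, by date of admission to current standing (earlier first): Achebe, Mbeki and Oyelaran (7 Jan 2004) before Amari (10 Dec 2008).
Achebe, Mbeki and Oyelaran all have admission number 930, so the next rule applies.
Among Achebe, Mbeki and Oyelaran, alphabetically by surname: Achebe before Mbeki before Oyelaran.
Order: Nguyen, Achebe, Mbeki, Oyelaran, Amari.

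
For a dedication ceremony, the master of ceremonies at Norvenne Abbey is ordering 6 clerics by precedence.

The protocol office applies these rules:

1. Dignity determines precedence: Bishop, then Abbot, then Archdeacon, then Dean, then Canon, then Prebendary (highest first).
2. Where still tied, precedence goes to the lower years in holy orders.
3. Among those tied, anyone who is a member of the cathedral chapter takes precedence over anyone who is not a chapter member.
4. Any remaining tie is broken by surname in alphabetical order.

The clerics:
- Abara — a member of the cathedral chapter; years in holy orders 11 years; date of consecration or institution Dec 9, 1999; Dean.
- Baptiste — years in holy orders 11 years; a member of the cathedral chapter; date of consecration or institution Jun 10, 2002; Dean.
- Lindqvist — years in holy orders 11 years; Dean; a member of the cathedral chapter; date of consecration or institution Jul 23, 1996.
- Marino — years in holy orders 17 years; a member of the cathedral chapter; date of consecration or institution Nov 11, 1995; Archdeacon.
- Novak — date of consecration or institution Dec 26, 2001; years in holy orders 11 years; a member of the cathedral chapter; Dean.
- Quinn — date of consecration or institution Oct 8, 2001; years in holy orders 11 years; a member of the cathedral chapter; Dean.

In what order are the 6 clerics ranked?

Marino, Abara, Baptiste, Lindqvist, Novak, Quinn

By dignity: Marino (Archdeacon); then Abara, Baptiste, Lindqvist, Novak and Quinn (Dean).
Abara, Baptiste, Lindqvist, Novak and Quinn all have years in holy orders 11 years, so the next rule applies.
Abara, Baptiste, Lindqvist, Novak and Quinn are each a member of the cathedral chapter, so the next rule applies.
Among Abara, Baptiste, Lindqvist, Novak and Quinn, alphabetically by surname: Abara before Baptiste before Lindqvist before Novak before Quinn.
Full order: Marino, Abara, Baptiste, Lindqvist, Novak, Quinn.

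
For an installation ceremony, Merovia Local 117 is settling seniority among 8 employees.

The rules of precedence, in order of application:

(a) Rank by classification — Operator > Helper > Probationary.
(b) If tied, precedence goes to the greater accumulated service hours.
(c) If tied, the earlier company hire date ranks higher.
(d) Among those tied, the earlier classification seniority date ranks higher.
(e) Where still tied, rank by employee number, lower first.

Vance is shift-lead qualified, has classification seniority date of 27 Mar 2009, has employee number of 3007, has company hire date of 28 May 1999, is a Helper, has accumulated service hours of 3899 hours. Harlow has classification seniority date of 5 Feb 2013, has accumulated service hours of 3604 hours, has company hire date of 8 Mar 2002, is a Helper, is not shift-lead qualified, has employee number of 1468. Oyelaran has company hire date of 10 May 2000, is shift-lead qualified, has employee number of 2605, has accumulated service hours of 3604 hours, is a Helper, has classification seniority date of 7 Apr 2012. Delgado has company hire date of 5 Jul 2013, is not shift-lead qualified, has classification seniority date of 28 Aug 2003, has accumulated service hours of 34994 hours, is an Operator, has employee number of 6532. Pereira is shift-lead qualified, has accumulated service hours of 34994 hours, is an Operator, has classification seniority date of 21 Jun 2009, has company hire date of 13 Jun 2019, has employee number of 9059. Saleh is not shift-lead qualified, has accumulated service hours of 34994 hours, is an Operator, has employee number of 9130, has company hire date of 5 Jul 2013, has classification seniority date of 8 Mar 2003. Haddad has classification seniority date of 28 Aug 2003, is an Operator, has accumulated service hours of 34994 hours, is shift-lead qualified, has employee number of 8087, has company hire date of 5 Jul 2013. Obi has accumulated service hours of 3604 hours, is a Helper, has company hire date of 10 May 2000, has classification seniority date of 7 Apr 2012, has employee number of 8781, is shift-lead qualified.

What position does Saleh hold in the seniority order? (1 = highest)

1

By classification: Saleh, Delgado, Haddad and Pereira (Operator); then Vance, Oyelaran, Obi and Harlow (Helper).
Saleh, Delgado, Haddad and Pereira all have accumulated service hours 34994 hours, so the next rule applies.
Among Saleh, Delgado, Haddad and Pereira, by company hire date (earlier first): Saleh, Delgado and Haddad (5 Jul 2013) before Pereira (13 Jun 2019).
Among Saleh, Delgado and Haddad, by classification seniority date (earlier first): Saleh (8 Mar 2003) before Delgado and Haddad (28 Aug 2003).
Among Delgado and Haddad, by employee number (lower first): Delgado (6532) before Haddad (8087).
Among Vance, Oyelaran, Obi and Harlow, by accumulated service hours (higher first): Vance (3899 hours) before Oyelaran, Obi and Harlow (3604 hours).
Among Oyelaran, Obi and Harlow, by company hire date (earlier first): Oyelaran and Obi (10 May 2000) before Harlow (8 Mar 2002).
Oyelaran and Obi both have classification seniority date 7 Apr 2012, so the next rule applies.
Among Oyelaran and Obi, by employee number (lower first): Oyelaran (2605) before Obi (8781).
Order: Saleh, Delgado, Haddad, Pereira, Vance, Oyelaran, Obi, Harlow. So position 1.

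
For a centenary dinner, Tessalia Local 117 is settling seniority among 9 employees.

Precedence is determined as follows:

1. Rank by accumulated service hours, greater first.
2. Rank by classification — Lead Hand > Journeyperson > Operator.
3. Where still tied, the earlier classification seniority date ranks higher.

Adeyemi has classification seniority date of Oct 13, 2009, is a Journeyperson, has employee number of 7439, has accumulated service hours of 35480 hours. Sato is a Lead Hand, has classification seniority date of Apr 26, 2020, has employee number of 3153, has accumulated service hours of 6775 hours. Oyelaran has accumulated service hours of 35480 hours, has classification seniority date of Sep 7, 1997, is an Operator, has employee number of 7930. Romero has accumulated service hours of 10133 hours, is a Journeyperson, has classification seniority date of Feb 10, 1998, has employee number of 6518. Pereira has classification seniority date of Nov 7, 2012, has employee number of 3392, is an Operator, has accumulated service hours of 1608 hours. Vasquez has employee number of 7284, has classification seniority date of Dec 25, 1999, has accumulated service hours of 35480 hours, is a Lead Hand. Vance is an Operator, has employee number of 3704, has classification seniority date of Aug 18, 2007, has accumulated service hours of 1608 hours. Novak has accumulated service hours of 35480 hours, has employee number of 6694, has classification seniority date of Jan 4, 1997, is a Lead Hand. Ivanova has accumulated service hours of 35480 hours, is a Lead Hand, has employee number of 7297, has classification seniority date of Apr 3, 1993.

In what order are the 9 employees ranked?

Ivanova, Novak, Vasquez, Adeyemi, Oyelaran, Romero, Sato, Vance, Pereira

By accumulated service hours (higher first): Ivanova, Novak, Vasquez, Adeyemi and Oyelaran (each 35480 hours); then Romero (10133 hours); then Sato (6775 hours); then Vance and Pereira (both 1608 hours).
Among Ivanova, Novak, Vasquez, Adeyemi and Oyelaran, by classification: Ivanova, Novak and Vasquez (Lead Hand) before Adeyemi (Journeyperson) before Oyelaran (Operator).
Among Ivanova, Novak and Vasquez, by classification seniority date (earlier first): Ivanova (Apr 3, 1993) before Novak (Jan 4, 1997) before Vasquez (Dec 25, 1999).
Vance and Pereira are each Operator, so the next rule applies.
Among Vance and Pereira, by classification seniority date (earlier first): Vance (Aug 18, 2007) before Pereira (Nov 7, 2012).
Full order: Ivanova, Novak, Vasquez, Adeyemi, Oyelaran, Romero, Sato, Vance, Pereira.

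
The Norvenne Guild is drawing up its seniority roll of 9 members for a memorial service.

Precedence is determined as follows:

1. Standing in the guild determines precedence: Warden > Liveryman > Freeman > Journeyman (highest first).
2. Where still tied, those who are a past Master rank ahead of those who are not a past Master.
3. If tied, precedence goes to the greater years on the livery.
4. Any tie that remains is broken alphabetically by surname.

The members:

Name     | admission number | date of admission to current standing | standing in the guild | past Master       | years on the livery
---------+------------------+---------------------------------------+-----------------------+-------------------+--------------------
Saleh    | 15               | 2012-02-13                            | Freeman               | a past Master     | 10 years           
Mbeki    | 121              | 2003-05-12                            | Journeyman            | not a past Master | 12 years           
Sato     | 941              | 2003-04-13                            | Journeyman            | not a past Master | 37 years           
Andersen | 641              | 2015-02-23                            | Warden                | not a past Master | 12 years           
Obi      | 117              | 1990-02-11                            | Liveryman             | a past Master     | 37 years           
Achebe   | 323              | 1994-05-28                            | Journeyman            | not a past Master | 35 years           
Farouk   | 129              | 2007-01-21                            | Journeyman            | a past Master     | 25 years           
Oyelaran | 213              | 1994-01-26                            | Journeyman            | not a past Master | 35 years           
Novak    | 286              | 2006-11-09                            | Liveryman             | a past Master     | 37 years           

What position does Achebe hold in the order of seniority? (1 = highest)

7

By standing in the guild: Andersen (Warden); then Novak and Obi (Liveryman); then Saleh (Freeman); then Farouk, Sato, Achebe, Oyelaran and Mbeki (Journeyman).
Novak and Obi are each a past Master, so the next rule applies.
Novak and Obi both have years on the livery 37 years, so the next rule applies.
Among Novak and Obi, alphabetically by surname: Novak before Obi.
Among Farouk, Sato, Achebe, Oyelaran and Mbeki, a past Master before not a past Master: Farouk (a past Master) before Sato, Achebe, Oyelaran and Mbeki (not a past Master).
Among Sato, Achebe, Oyelaran and Mbeki, by years on the livery (higher first): Sato (37 years) before Achebe and Oyelaran (35 years) before Mbeki (12 years).
Among Achebe and Oyelaran, alphabetically by surname: Achebe before Oyelaran.
Order: Andersen, Novak, Obi, Saleh, Farouk, Sato, Achebe, Oyelaran, Mbeki. So position 7.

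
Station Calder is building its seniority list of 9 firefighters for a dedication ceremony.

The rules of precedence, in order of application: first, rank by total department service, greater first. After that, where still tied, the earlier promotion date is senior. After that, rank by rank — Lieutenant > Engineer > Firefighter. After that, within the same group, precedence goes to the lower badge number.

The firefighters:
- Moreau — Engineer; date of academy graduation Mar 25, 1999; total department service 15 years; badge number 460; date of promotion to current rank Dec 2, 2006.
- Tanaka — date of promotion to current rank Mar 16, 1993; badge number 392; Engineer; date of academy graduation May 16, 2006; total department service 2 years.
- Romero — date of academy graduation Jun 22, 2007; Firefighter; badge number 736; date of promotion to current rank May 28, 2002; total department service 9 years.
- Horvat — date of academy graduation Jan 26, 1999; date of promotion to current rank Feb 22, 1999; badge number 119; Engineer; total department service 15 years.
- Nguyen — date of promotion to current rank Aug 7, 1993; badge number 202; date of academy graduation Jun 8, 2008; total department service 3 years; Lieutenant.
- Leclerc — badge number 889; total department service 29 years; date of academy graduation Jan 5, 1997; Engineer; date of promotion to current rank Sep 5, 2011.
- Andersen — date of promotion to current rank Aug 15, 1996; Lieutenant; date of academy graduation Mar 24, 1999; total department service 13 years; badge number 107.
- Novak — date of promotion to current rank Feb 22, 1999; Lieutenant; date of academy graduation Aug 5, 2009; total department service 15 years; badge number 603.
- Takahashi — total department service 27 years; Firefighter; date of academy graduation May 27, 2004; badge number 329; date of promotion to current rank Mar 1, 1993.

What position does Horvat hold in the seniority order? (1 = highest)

By total department service (higher first): Leclerc (29 years); then Takahashi (27 years); then Novak, Horvat and Moreau (each 15 years); then Andersen (13 years); then Romero (9 years); then Nguyen (3 years); then Tanaka (2 years).
Among Novak, Horvat and Moreau, by date of promotion to current rank (earlier first): Novak and Horvat (Feb 22, 1999) before Moreau (Dec 2, 2006).
Among Novak and Horvat, by rank: Novak (Lieutenant) before Horvat (Engineer).
Order: Leclerc, Takahashi, Novak, Horvat, Moreau, Andersen, Romero, Nguyen, Tanaka. So position 4.

4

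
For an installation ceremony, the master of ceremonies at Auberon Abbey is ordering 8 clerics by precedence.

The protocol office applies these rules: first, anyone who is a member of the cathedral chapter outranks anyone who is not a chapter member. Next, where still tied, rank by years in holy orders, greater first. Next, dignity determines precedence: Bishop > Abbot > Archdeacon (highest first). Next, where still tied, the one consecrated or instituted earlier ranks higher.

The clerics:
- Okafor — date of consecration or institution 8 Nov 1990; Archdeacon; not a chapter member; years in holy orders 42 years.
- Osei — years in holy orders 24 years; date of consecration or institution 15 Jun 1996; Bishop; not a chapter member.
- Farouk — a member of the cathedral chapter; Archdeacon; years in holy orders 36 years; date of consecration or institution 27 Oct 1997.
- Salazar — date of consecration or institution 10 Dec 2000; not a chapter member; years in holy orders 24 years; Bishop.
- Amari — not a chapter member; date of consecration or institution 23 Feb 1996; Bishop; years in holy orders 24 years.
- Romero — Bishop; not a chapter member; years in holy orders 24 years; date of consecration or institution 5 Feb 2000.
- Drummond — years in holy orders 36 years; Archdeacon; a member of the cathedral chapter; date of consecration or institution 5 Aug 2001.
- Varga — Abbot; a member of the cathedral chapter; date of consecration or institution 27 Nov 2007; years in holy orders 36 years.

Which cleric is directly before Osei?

Amari

By the first rule: Varga, Farouk and Drummond (each a member of the cathedral chapter); then Okafor, Amari, Osei, Romero and Salazar (each not a chapter member).
Varga, Farouk and Drummond all have years in holy orders 36 years, so the next rule applies.
Among Varga, Farouk and Drummond, by dignity: Varga (Abbot) before Farouk and Drummond (Archdeacon).
Among Farouk and Drummond, by date of consecration or institution (earlier first): Farouk (27 Oct 1997) before Drummond (5 Aug 2001).
Among Okafor, Amari, Osei, Romero and Salazar, by years in holy orders (higher first): Okafor (42 years) before Amari, Osei, Romero and Salazar (24 years).
Amari, Osei, Romero and Salazar are each Bishop, so the next rule applies.
Among Amari, Osei, Romero and Salazar, by date of consecration or institution (earlier first): Amari (23 Feb 1996) before Osei (15 Jun 1996) before Romero (5 Feb 2000) before Salazar (10 Dec 2000).
Order: Varga, Farouk, Drummond, Okafor, Amari, Osei, Romero, Salazar.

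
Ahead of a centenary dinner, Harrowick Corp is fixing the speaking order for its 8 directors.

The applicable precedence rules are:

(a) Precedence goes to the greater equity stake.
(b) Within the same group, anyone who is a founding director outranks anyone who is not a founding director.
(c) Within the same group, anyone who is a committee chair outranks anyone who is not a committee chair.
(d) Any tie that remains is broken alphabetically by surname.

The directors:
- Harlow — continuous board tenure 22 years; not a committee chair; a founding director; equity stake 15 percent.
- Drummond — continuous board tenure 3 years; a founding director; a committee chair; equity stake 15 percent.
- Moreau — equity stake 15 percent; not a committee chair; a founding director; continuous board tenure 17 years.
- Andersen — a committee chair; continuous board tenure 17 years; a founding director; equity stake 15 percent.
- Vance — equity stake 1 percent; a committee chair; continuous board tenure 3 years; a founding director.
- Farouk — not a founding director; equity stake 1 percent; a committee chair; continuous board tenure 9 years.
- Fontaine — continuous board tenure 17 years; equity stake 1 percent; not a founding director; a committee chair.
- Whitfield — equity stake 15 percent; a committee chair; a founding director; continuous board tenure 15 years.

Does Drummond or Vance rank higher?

By equity stake (higher first): Andersen, Drummond, Whitfield, Harlow and Moreau (each 15 percent); then Vance, Farouk and Fontaine (each 1 percent).
Andersen, Drummond, Whitfield, Harlow and Moreau are each a founding director, so the next rule applies.
Among Andersen, Drummond, Whitfield, Harlow and Moreau, a committee chair before not a committee chair: Andersen, Drummond and Whitfield (a committee chair) before Harlow and Moreau (not a committee chair).
Among Andersen, Drummond and Whitfield, alphabetically by surname: Andersen before Drummond before Whitfield.
Among Harlow and Moreau, alphabetically by surname: Harlow before Moreau.
Among Vance, Farouk and Fontaine, a founding director before not a founding director: Vance (a founding director) before Farouk and Fontaine (not a founding director).
Farouk and Fontaine are each a committee chair, so the next rule applies.
Among Farouk and Fontaine, alphabetically by surname: Farouk before Fontaine.
So Drummond takes precedence.

Drummond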